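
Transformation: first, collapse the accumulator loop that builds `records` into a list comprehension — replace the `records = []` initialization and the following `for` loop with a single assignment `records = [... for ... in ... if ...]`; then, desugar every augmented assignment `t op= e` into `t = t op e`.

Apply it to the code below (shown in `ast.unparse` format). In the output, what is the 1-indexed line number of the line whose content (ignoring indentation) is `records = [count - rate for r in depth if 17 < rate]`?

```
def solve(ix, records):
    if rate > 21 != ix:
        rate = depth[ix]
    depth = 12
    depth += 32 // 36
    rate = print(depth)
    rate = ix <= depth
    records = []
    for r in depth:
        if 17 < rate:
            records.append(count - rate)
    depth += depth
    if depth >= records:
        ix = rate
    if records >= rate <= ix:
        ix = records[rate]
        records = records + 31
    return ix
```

8

Transformed code:
def solve(ix, records):
    if rate > 21 != ix:
        rate = depth[ix]
    depth = 12
    depth = depth + 32 // 36
    rate = print(depth)
    rate = ix <= depth
    records = [count - rate for r in depth if 17 < rate]
    depth = depth + depth
    if depth >= records:
        ix = rate
    if records >= rate <= ix:
        ix = records[rate]
        records = records + 31
    return ix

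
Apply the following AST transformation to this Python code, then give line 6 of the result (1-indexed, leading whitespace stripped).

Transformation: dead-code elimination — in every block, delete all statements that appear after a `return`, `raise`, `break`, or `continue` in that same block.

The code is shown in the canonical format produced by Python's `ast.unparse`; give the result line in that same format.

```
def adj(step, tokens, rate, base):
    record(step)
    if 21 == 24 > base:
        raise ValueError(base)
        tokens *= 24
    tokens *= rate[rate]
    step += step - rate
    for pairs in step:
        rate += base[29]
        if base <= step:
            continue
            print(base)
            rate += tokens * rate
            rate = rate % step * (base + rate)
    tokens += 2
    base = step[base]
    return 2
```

Transformed code:
def adj(step, tokens, rate, base):
    record(step)
    if 21 == 24 > base:
        raise ValueError(base)
    tokens *= rate[rate]
    step += step - rate
    for pairs in step:
        rate += base[29]
        if base <= step:
            continue
    tokens += 2
    base = step[base]
    return 2

step += step - rate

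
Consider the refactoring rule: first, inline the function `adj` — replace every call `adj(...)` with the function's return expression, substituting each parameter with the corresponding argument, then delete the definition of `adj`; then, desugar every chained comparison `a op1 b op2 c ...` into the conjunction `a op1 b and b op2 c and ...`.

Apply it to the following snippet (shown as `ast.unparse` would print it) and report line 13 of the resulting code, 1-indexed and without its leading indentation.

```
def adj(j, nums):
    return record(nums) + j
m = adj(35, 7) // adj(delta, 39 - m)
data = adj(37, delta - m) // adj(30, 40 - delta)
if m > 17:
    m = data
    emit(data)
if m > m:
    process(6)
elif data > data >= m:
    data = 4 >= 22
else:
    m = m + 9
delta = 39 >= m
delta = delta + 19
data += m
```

delta = delta + 19

Transformed code:
m = (record(7) + 35) // (record(39 - m) + delta)
data = (record(delta - m) + 37) // (record(40 - delta) + 30)
if m > 17:
    m = data
    emit(data)
if m > m:
    process(6)
elif data > data and data >= m:
    data = 4 >= 22
else:
    m = m + 9
delta = 39 >= m
delta = delta + 19
data += m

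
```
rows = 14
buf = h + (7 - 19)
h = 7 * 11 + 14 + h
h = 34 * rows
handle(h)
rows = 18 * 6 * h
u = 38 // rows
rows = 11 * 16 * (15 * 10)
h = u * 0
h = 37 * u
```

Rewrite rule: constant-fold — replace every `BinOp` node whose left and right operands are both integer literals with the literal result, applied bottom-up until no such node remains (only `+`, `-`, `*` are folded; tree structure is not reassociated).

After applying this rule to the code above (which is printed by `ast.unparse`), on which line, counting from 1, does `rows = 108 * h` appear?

Transformed code:
rows = 14
buf = h + -12
h = 91 + h
h = 34 * rows
handle(h)
rows = 108 * h
u = 38 // rows
rows = 26400
h = u * 0
h = 37 * u

6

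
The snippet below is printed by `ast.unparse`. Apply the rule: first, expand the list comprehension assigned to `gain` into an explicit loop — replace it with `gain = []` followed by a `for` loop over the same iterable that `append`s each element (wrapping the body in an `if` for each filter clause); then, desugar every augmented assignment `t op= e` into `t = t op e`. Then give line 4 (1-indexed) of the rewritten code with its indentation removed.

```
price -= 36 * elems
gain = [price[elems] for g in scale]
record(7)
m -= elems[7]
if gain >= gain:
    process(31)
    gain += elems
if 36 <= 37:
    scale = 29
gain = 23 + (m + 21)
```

Transformed code:
price = price - 36 * elems
gain = []
for g in scale:
    gain.append(price[elems])
record(7)
m = m - elems[7]
if gain >= gain:
    process(31)
    gain = gain + elems
if 36 <= 37:
    scale = 29
gain = 23 + (m + 21)

gain.append(price[elems])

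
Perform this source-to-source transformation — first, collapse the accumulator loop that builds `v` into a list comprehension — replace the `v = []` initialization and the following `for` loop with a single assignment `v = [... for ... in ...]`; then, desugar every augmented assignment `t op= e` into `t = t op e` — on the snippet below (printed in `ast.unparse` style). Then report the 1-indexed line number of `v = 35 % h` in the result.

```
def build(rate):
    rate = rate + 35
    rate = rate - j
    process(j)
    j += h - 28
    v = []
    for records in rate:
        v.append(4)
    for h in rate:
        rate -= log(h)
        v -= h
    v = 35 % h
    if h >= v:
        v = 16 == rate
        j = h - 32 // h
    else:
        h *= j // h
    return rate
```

10

Transformed code:
def build(rate):
    rate = rate + 35
    rate = rate - j
    process(j)
    j = j + (h - 28)
    v = [4 for records in rate]
    for h in rate:
        rate = rate - log(h)
        v = v - h
    v = 35 % h
    if h >= v:
        v = 16 == rate
        j = h - 32 // h
    else:
        h = h * (j // h)
    return rate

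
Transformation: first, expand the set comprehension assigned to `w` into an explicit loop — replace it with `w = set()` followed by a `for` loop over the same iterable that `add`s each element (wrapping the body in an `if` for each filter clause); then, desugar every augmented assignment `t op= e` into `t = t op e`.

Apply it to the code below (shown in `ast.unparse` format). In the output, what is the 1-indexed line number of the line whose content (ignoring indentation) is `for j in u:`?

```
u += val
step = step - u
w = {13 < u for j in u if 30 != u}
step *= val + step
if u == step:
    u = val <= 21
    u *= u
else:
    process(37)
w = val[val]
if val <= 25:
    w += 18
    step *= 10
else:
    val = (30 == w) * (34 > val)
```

Transformed code:
u = u + val
step = step - u
w = set()
for j in u:
    if 30 != u:
        w.add(13 < u)
step = step * (val + step)
if u == step:
    u = val <= 21
    u = u * u
else:
    process(37)
w = val[val]
if val <= 25:
    w = w + 18
    step = step * 10
else:
    val = (30 == w) * (34 > val)

4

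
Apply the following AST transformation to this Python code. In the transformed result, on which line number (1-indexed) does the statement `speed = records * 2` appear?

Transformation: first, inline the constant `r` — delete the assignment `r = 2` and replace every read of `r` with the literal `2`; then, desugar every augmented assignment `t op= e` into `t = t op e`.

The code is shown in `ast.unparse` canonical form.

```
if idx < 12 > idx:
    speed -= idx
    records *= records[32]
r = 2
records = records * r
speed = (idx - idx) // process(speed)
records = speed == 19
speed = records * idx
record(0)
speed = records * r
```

Transformed code:
if idx < 12 > idx:
    speed = speed - idx
    records = records * records[32]
records = records * 2
speed = (idx - idx) // process(speed)
records = speed == 19
speed = records * idx
record(0)
speed = records * 2

9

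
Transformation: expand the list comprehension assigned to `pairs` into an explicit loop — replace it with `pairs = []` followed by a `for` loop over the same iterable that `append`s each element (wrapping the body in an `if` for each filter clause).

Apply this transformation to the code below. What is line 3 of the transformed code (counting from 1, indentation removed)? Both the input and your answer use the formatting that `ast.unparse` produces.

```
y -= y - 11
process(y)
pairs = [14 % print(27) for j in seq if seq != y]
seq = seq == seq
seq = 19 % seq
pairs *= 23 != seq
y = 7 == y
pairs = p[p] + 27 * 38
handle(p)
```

Transformed code:
y -= y - 11
process(y)
pairs = []
for j in seq:
    if seq != y:
        pairs.append(14 % print(27))
seq = seq == seq
seq = 19 % seq
pairs *= 23 != seq
y = 7 == y
pairs = p[p] + 27 * 38
handle(p)

pairs = []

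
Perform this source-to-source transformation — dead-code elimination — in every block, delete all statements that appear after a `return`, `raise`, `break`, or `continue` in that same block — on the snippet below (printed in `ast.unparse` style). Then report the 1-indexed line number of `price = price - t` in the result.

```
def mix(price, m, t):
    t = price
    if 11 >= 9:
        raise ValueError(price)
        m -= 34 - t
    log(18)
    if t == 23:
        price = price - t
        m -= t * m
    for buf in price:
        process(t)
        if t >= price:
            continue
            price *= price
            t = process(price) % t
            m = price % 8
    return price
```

Transformed code:
def mix(price, m, t):
    t = price
    if 11 >= 9:
        raise ValueError(price)
    log(18)
    if t == 23:
        price = price - t
        m -= t * m
    for buf in price:
        process(t)
        if t >= price:
            continue
    return price

7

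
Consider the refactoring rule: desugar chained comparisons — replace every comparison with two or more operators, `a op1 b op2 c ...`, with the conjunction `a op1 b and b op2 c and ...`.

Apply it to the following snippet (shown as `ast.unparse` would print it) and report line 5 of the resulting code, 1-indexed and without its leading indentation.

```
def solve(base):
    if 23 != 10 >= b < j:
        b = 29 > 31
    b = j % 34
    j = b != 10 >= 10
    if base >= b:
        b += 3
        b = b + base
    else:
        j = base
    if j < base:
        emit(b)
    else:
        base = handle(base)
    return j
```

j = b != 10 and 10 >= 10

Transformed code:
def solve(base):
    if 23 != 10 and 10 >= b and (b < j):
        b = 29 > 31
    b = j % 34
    j = b != 10 and 10 >= 10
    if base >= b:
        b += 3
        b = b + base
    else:
        j = base
    if j < base:
        emit(b)
    else:
        base = handle(base)
    return j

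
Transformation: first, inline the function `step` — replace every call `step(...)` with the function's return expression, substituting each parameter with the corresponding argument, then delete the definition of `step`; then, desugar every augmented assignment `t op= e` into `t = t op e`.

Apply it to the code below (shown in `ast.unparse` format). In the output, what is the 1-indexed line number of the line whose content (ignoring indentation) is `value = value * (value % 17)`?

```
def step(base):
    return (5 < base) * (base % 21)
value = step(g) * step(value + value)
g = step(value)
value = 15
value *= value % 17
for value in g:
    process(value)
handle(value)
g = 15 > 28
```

Transformed code:
value = (5 < g) * (g % 21) * ((5 < value + value) * ((value + value) % 21))
g = (5 < value) * (value % 21)
value = 15
value = value * (value % 17)
for value in g:
    process(value)
handle(value)
g = 15 > 28

4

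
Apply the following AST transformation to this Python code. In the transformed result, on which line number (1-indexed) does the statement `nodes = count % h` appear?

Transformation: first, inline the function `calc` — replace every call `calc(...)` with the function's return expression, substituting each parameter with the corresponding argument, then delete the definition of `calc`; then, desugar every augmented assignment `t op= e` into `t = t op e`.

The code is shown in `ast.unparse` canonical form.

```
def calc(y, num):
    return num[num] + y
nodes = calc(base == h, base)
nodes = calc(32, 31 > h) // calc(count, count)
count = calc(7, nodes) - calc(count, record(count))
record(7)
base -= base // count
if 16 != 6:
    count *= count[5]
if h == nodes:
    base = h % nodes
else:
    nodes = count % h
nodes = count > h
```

Transformed code:
nodes = base[base] + (base == h)
nodes = ((31 > h)[31 > h] + 32) // (count[count] + count)
count = nodes[nodes] + 7 - (record(count)[record(count)] + count)
record(7)
base = base - base // count
if 16 != 6:
    count = count * count[5]
if h == nodes:
    base = h % nodes
else:
    nodes = count % h
nodes = count > h

11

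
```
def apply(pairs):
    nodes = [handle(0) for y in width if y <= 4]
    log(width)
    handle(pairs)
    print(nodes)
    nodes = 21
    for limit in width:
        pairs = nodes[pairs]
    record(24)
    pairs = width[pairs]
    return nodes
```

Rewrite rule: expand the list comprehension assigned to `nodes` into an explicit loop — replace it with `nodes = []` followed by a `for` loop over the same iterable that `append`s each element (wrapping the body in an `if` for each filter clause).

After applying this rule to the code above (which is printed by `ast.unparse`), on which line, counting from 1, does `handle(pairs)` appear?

7

Transformed code:
def apply(pairs):
    nodes = []
    for y in width:
        if y <= 4:
            nodes.append(handle(0))
    log(width)
    handle(pairs)
    print(nodes)
    nodes = 21
    for limit in width:
        pairs = nodes[pairs]
    record(24)
    pairs = width[pairs]
    return nodes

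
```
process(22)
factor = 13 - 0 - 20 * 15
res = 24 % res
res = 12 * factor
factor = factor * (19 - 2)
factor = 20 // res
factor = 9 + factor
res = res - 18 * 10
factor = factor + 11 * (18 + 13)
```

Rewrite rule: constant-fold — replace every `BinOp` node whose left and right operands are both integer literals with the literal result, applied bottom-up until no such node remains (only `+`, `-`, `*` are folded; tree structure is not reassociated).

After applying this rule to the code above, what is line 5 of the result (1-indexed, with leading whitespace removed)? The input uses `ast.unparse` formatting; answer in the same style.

factor = factor * 17

Transformed code:
process(22)
factor = -287
res = 24 % res
res = 12 * factor
factor = factor * 17
factor = 20 // res
factor = 9 + factor
res = res - 180
factor = factor + 341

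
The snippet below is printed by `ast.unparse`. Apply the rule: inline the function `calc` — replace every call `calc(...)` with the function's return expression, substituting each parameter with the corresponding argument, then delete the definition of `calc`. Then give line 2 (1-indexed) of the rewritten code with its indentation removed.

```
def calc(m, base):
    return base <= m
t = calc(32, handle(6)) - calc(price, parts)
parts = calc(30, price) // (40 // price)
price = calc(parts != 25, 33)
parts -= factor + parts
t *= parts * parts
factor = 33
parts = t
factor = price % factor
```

Transformed code:
t = (handle(6) <= 32) - (parts <= price)
parts = (price <= 30) // (40 // price)
price = 33 <= (parts != 25)
parts -= factor + parts
t *= parts * parts
factor = 33
parts = t
factor = price % factor

parts = (price <= 30) // (40 // price)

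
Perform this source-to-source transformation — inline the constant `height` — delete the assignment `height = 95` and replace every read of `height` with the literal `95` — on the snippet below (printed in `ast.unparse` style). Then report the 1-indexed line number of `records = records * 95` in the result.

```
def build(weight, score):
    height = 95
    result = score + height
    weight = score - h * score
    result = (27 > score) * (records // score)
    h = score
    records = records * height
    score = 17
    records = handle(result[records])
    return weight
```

6

Transformed code:
def build(weight, score):
    result = score + 95
    weight = score - h * score
    result = (27 > score) * (records // score)
    h = score
    records = records * 95
    score = 17
    records = handle(result[records])
    return weight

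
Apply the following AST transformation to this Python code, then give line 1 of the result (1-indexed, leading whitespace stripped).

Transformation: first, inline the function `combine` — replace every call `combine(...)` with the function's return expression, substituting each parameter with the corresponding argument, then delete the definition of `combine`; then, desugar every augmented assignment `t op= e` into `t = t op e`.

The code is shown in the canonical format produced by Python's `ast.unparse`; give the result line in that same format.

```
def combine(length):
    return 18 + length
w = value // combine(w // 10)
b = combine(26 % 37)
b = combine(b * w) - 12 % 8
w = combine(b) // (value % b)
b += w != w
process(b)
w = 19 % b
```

Transformed code:
w = value // (18 + w // 10)
b = 18 + 26 % 37
b = 18 + b * w - 12 % 8
w = (18 + b) // (value % b)
b = b + (w != w)
process(b)
w = 19 % b

w = value // (18 + w // 10)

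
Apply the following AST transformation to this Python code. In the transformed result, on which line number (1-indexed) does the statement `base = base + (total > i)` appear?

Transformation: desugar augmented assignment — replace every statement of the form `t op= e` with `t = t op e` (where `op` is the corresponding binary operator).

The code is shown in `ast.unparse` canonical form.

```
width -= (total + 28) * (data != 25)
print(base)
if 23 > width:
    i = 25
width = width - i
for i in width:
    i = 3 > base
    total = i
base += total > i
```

Transformed code:
width = width - (total + 28) * (data != 25)
print(base)
if 23 > width:
    i = 25
width = width - i
for i in width:
    i = 3 > base
    total = i
base = base + (total > i)

9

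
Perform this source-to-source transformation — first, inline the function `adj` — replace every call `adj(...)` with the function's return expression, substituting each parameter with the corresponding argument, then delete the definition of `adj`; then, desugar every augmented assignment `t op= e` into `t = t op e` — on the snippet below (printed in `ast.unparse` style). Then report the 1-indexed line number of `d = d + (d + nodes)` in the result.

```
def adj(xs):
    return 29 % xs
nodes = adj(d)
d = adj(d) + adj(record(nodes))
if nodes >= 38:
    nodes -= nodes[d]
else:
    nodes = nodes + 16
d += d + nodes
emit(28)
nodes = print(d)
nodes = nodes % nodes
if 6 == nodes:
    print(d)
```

Transformed code:
nodes = 29 % d
d = 29 % d + 29 % record(nodes)
if nodes >= 38:
    nodes = nodes - nodes[d]
else:
    nodes = nodes + 16
d = d + (d + nodes)
emit(28)
nodes = print(d)
nodes = nodes % nodes
if 6 == nodes:
    print(d)

7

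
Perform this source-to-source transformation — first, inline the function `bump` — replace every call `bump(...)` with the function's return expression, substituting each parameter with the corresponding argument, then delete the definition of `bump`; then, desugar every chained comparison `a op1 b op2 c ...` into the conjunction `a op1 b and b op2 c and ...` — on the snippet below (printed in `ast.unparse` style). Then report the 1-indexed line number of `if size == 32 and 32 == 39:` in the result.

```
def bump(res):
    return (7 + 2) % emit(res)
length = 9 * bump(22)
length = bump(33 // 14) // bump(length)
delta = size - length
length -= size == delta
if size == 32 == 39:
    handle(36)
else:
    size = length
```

5

Transformed code:
length = 9 * ((7 + 2) % emit(22))
length = (7 + 2) % emit(33 // 14) // ((7 + 2) % emit(length))
delta = size - length
length -= size == delta
if size == 32 and 32 == 39:
    handle(36)
else:
    size = length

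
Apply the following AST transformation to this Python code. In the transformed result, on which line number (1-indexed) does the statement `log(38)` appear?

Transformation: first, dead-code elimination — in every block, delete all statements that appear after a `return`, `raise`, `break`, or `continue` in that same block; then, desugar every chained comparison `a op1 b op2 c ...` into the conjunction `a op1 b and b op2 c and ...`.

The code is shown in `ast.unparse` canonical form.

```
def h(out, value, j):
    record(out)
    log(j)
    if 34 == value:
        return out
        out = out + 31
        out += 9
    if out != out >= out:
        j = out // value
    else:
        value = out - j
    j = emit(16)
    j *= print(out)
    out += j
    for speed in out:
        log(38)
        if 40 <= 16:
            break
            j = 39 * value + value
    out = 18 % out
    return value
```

Transformed code:
def h(out, value, j):
    record(out)
    log(j)
    if 34 == value:
        return out
    if out != out and out >= out:
        j = out // value
    else:
        value = out - j
    j = emit(16)
    j *= print(out)
    out += j
    for speed in out:
        log(38)
        if 40 <= 16:
            break
    out = 18 % out
    return value

14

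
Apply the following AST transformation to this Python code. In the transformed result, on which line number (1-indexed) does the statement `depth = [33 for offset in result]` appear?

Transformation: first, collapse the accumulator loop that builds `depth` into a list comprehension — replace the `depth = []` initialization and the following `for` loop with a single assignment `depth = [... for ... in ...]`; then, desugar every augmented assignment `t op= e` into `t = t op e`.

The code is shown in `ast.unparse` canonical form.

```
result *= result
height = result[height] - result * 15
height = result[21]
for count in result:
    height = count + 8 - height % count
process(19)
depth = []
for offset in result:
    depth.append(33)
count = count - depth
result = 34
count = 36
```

7

Transformed code:
result = result * result
height = result[height] - result * 15
height = result[21]
for count in result:
    height = count + 8 - height % count
process(19)
depth = [33 for offset in result]
count = count - depth
result = 34
count = 36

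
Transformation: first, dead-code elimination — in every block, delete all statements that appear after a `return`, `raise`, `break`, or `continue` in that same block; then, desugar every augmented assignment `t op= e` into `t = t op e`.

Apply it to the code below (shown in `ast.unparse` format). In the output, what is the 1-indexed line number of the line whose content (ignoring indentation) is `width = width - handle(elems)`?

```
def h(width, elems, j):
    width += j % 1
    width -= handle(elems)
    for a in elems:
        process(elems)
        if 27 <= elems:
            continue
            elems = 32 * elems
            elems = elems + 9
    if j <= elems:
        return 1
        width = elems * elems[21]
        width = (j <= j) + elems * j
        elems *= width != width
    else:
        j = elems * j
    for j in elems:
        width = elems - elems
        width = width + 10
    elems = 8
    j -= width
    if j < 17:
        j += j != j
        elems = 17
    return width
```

3

Transformed code:
def h(width, elems, j):
    width = width + j % 1
    width = width - handle(elems)
    for a in elems:
        process(elems)
        if 27 <= elems:
            continue
    if j <= elems:
        return 1
    else:
        j = elems * j
    for j in elems:
        width = elems - elems
        width = width + 10
    elems = 8
    j = j - width
    if j < 17:
        j = j + (j != j)
        elems = 17
    return width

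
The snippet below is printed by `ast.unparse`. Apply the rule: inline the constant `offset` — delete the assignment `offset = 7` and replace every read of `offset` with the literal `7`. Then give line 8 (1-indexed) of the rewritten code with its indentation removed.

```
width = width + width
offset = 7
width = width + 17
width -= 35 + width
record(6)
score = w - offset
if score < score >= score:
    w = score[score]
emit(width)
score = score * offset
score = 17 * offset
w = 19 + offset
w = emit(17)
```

Transformed code:
width = width + width
width = width + 17
width -= 35 + width
record(6)
score = w - 7
if score < score >= score:
    w = score[score]
emit(width)
score = score * 7
score = 17 * 7
w = 19 + 7
w = emit(17)

emit(width)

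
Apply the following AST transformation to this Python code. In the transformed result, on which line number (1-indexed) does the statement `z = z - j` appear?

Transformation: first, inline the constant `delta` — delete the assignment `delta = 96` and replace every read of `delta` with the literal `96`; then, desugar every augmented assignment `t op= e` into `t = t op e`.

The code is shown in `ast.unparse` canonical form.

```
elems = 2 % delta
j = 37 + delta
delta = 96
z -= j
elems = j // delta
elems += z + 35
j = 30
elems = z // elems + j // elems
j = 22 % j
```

3

Transformed code:
elems = 2 % 96
j = 37 + 96
z = z - j
elems = j // 96
elems = elems + (z + 35)
j = 30
elems = z // elems + j // elems
j = 22 % j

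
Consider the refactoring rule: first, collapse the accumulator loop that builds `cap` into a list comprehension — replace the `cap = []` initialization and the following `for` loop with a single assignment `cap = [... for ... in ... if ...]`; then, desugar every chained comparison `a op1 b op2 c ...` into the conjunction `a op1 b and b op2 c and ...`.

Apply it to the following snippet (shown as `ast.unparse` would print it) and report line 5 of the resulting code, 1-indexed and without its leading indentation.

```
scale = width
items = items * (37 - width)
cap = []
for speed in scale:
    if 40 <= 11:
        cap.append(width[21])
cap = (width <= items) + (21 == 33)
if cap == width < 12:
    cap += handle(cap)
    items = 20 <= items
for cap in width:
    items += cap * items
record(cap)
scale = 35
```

if cap == width and width < 12:

Transformed code:
scale = width
items = items * (37 - width)
cap = [width[21] for speed in scale if 40 <= 11]
cap = (width <= items) + (21 == 33)
if cap == width and width < 12:
    cap += handle(cap)
    items = 20 <= items
for cap in width:
    items += cap * items
record(cap)
scale = 35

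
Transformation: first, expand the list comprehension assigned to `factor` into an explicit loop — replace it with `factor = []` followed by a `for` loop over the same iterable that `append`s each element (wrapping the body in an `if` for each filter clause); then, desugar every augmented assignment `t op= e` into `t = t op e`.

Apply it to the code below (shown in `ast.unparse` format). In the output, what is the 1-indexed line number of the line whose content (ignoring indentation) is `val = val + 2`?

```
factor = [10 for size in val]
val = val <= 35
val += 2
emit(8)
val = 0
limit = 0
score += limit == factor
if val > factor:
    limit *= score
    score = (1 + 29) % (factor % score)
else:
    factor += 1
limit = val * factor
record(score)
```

5

Transformed code:
factor = []
for size in val:
    factor.append(10)
val = val <= 35
val = val + 2
emit(8)
val = 0
limit = 0
score = score + (limit == factor)
if val > factor:
    limit = limit * score
    score = (1 + 29) % (factor % score)
else:
    factor = factor + 1
limit = val * factor
record(score)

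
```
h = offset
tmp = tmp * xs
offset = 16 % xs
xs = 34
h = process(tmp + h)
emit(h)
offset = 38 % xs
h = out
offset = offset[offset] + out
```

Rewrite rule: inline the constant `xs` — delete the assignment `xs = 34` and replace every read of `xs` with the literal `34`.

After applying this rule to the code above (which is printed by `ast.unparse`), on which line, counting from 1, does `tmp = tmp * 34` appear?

2

Transformed code:
h = offset
tmp = tmp * 34
offset = 16 % 34
h = process(tmp + h)
emit(h)
offset = 38 % 34
h = out
offset = offset[offset] + out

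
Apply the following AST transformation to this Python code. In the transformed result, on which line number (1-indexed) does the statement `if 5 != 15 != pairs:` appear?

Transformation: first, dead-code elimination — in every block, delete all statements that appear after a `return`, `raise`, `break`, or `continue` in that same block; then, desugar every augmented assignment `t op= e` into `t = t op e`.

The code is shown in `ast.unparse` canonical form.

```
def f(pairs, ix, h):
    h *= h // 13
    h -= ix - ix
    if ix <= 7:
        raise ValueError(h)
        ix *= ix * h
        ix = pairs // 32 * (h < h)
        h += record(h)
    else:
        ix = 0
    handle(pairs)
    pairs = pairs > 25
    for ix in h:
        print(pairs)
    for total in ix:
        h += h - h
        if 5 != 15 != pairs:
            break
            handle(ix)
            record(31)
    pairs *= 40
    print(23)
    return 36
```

Transformed code:
def f(pairs, ix, h):
    h = h * (h // 13)
    h = h - (ix - ix)
    if ix <= 7:
        raise ValueError(h)
    else:
        ix = 0
    handle(pairs)
    pairs = pairs > 25
    for ix in h:
        print(pairs)
    for total in ix:
        h = h + (h - h)
        if 5 != 15 != pairs:
            break
    pairs = pairs * 40
    print(23)
    return 36

14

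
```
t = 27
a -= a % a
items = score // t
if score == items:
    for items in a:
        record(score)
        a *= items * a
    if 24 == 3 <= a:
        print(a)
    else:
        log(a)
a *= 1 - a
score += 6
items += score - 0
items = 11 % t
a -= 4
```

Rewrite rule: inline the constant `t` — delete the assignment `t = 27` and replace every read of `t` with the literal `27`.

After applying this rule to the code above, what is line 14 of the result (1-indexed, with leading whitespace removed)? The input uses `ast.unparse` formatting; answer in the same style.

Transformed code:
a -= a % a
items = score // 27
if score == items:
    for items in a:
        record(score)
        a *= items * a
    if 24 == 3 <= a:
        print(a)
    else:
        log(a)
a *= 1 - a
score += 6
items += score - 0
items = 11 % 27
a -= 4

items = 11 % 27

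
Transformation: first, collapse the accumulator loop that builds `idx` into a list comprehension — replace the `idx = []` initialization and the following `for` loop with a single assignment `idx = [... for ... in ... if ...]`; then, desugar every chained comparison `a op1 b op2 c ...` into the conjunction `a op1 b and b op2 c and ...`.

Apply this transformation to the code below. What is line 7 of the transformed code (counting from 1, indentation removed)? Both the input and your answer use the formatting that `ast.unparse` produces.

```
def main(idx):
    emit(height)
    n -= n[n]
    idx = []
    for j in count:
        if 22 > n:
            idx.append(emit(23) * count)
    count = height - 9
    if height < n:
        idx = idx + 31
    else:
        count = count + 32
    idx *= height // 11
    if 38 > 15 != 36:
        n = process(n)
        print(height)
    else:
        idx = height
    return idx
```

idx = idx + 31

Transformed code:
def main(idx):
    emit(height)
    n -= n[n]
    idx = [emit(23) * count for j in count if 22 > n]
    count = height - 9
    if height < n:
        idx = idx + 31
    else:
        count = count + 32
    idx *= height // 11
    if 38 > 15 and 15 != 36:
        n = process(n)
        print(height)
    else:
        idx = height
    return idx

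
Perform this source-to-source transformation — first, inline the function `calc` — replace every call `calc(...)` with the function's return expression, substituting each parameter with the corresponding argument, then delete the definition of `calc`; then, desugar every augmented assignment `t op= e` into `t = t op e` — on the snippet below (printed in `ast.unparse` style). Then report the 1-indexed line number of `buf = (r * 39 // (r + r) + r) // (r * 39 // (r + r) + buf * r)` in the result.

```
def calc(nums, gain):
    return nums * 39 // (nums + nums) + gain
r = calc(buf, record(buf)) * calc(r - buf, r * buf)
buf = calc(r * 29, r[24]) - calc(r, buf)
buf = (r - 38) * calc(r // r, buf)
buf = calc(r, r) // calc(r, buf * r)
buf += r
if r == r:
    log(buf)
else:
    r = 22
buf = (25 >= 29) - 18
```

Transformed code:
r = (buf * 39 // (buf + buf) + record(buf)) * ((r - buf) * 39 // (r - buf + (r - buf)) + r * buf)
buf = r * 29 * 39 // (r * 29 + r * 29) + r[24] - (r * 39 // (r + r) + buf)
buf = (r - 38) * (r // r * 39 // (r // r + r // r) + buf)
buf = (r * 39 // (r + r) + r) // (r * 39 // (r + r) + buf * r)
buf = buf + r
if r == r:
    log(buf)
else:
    r = 22
buf = (25 >= 29) - 18

4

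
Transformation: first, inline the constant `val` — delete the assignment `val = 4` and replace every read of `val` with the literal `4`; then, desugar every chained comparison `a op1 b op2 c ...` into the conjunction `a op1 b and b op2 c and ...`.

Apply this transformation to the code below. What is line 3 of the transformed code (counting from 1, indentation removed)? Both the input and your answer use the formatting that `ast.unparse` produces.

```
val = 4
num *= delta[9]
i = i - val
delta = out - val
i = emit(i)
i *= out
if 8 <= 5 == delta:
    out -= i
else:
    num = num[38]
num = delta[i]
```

Transformed code:
num *= delta[9]
i = i - 4
delta = out - 4
i = emit(i)
i *= out
if 8 <= 5 and 5 == delta:
    out -= i
else:
    num = num[38]
num = delta[i]

delta = out - 4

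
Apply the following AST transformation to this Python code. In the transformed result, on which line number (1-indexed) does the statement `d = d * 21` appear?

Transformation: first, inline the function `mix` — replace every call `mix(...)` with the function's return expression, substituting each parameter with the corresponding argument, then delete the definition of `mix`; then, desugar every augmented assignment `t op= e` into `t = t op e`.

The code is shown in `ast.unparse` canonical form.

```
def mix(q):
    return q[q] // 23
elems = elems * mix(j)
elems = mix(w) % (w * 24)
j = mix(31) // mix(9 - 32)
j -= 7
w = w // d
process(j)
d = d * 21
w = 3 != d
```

Transformed code:
elems = elems * (j[j] // 23)
elems = w[w] // 23 % (w * 24)
j = 31[31] // 23 // ((9 - 32)[9 - 32] // 23)
j = j - 7
w = w // d
process(j)
d = d * 21
w = 3 != d

7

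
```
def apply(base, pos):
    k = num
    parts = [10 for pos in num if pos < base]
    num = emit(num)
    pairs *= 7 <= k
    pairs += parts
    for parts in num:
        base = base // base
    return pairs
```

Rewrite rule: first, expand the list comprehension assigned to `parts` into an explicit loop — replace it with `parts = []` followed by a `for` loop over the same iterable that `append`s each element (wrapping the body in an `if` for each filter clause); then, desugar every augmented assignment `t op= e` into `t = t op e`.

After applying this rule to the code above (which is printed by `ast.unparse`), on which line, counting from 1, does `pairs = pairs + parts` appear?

9

Transformed code:
def apply(base, pos):
    k = num
    parts = []
    for pos in num:
        if pos < base:
            parts.append(10)
    num = emit(num)
    pairs = pairs * (7 <= k)
    pairs = pairs + parts
    for parts in num:
        base = base // base
    return pairs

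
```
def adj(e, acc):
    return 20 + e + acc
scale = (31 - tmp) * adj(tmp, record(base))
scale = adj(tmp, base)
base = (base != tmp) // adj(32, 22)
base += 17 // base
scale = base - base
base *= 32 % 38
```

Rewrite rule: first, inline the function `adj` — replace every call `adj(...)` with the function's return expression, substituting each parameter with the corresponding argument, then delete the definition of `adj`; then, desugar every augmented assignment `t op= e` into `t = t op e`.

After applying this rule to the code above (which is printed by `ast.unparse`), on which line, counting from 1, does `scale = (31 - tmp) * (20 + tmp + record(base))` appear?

Transformed code:
scale = (31 - tmp) * (20 + tmp + record(base))
scale = 20 + tmp + base
base = (base != tmp) // (20 + 32 + 22)
base = base + 17 // base
scale = base - base
base = base * (32 % 38)

1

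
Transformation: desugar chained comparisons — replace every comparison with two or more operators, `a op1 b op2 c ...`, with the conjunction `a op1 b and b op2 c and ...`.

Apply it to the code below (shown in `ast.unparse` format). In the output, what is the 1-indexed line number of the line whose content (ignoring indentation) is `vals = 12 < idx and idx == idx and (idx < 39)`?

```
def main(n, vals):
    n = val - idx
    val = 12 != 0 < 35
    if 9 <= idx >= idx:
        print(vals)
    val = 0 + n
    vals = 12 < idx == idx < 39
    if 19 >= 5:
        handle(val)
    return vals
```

7

Transformed code:
def main(n, vals):
    n = val - idx
    val = 12 != 0 and 0 < 35
    if 9 <= idx and idx >= idx:
        print(vals)
    val = 0 + n
    vals = 12 < idx and idx == idx and (idx < 39)
    if 19 >= 5:
        handle(val)
    return vals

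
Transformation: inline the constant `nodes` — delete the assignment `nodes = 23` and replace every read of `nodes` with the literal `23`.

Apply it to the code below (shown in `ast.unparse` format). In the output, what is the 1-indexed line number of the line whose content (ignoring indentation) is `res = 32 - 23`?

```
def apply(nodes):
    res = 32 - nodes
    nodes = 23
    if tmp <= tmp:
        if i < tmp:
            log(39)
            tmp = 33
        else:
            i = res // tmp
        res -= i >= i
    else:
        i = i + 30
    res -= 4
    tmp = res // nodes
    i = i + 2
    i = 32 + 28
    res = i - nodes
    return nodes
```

2

Transformed code:
def apply(nodes):
    res = 32 - 23
    if tmp <= tmp:
        if i < tmp:
            log(39)
            tmp = 33
        else:
            i = res // tmp
        res -= i >= i
    else:
        i = i + 30
    res -= 4
    tmp = res // 23
    i = i + 2
    i = 32 + 28
    res = i - 23
    return 23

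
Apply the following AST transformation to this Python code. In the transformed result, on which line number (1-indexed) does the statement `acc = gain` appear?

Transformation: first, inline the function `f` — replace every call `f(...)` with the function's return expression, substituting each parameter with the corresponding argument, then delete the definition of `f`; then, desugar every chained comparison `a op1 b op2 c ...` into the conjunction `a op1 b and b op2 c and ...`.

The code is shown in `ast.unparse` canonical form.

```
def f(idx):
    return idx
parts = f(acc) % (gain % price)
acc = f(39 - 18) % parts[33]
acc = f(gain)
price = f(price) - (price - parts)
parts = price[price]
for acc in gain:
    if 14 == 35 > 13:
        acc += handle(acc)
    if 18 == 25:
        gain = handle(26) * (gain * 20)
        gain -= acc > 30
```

Transformed code:
parts = acc % (gain % price)
acc = (39 - 18) % parts[33]
acc = gain
price = price - (price - parts)
parts = price[price]
for acc in gain:
    if 14 == 35 and 35 > 13:
        acc += handle(acc)
    if 18 == 25:
        gain = handle(26) * (gain * 20)
        gain -= acc > 30

3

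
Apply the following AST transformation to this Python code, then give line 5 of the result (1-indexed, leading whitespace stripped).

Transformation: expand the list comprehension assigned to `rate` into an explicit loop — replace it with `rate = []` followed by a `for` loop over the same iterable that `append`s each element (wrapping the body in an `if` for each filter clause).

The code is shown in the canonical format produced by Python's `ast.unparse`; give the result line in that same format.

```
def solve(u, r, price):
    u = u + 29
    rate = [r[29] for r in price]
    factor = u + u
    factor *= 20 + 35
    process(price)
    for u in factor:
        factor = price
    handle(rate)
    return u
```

Transformed code:
def solve(u, r, price):
    u = u + 29
    rate = []
    for r in price:
        rate.append(r[29])
    factor = u + u
    factor *= 20 + 35
    process(price)
    for u in factor:
        factor = price
    handle(rate)
    return u

rate.append(r[29])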